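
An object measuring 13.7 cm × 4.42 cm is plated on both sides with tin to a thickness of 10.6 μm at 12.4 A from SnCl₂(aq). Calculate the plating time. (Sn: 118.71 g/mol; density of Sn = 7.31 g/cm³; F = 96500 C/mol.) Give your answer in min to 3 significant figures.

Plated area = 2 × 13.7 × 4.42 = 121.1 cm²
Volume = 121.1 × 10.6×10⁻⁴ cm = 0.1284 cm³
m(Sn) = 0.1284 × 7.31 = 0.9386 g
n(Sn) = 0.9386 / 118.71 = 0.007907 mol; n(e⁻) = 2 × 0.007907 = 0.01581 mol
Q = 0.01581 × 96500 = 1526 C
t = 1526 / 12.4 = 123.1 s = 2.05 min

2.05 min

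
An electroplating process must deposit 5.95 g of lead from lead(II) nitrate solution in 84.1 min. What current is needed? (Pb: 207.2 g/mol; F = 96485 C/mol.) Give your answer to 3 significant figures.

1.10 A

n(Pb) = 5.95 / 207.2 = 0.02872 mol
Pb²⁺ + 2e⁻ → Pb, so n(e⁻) = 2 × 0.02872 = 0.05744 mol
Q = 0.05744 × 96485 = 5542 C
I = Q / t = 5542 / 5046 s = 1.10 A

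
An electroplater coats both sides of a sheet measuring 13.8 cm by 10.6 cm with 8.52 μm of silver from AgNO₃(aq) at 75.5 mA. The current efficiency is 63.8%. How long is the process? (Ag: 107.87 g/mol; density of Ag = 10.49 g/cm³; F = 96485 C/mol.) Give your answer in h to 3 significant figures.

Plated area = 2 × 13.8 × 10.6 = 292.6 cm²
Volume = 292.6 × 8.52×10⁻⁴ cm = 0.2493 cm³
m(Ag) = 0.2493 × 10.49 = 2.615 g
n(Ag) = 2.615 / 107.87 = 0.02424 mol; n(e⁻) = 0.02424 mol
Q = 0.02424 × 96485 / 0.638 = 3666 C
t = 3666 / 0.0755 = 48560 s = 13.5 h

13.5 h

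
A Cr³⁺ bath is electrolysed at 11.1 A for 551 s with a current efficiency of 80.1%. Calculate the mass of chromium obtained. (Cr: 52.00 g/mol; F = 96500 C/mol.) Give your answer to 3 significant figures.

Q = 11.1 × 551 = 6116 C
n(e⁻) = 6116 / 96500 = 0.06338 mol
Cr³⁺ + 3e⁻ → Cr, so theoretical m(Cr) = 0.02113 × 52.00 = 1.099 g
Actual mass = 80.1% × 1.099 = 0.880 g

0.880 g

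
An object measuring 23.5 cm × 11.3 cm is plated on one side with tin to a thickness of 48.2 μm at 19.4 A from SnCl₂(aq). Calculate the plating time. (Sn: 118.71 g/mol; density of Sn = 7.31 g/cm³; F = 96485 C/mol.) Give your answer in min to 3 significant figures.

Plated area = 23.5 × 11.3 = 265.6 cm²
Volume = 265.6 × 48.2×10⁻⁴ cm = 1.280 cm³
m(Sn) = 1.280 × 7.31 = 9.357 g
n(Sn) = 9.357 / 118.71 = 0.07882 mol; n(e⁻) = 2 × 0.07882 = 0.1576 mol
Q = 0.1576 × 96485 = 15210 C
t = 15210 / 19.4 = 784.0 s = 13.1 min

13.1 min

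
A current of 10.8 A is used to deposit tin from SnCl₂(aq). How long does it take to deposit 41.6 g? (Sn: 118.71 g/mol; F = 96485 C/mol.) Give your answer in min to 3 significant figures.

104 min

n(Sn) = 41.6 / 118.71 = 0.3504 mol
Sn²⁺ + 2e⁻ → Sn, so n(e⁻) = 2 × 0.3504 = 0.7008 mol
Q = 0.7008 × 96485 = 67620 C
t = Q / I = 67620 / 10.8 = 6261 s = 104 min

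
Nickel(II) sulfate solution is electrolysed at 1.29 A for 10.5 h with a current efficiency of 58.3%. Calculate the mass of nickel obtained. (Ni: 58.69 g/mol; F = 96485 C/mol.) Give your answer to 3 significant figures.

Q = 1.29 × 37800 = 48760 C
n(e⁻) = 48760 / 96485 = 0.5054 mol
Ni²⁺ + 2e⁻ → Ni, so theoretical m(Ni) = 0.2527 × 58.69 = 14.83 g
Actual mass = 58.3% × 14.83 = 8.65 g

8.65 g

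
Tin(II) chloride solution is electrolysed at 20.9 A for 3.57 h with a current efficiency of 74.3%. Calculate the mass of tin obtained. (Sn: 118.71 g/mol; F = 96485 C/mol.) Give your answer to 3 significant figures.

Q = 20.9 × 12852 = 2.686×10^5 C
n(e⁻) = 2.686×10^5 / 96485 = 2.784 mol
Sn²⁺ + 2e⁻ → Sn, so theoretical m(Sn) = 1.392 × 118.71 = 165.2 g
Actual mass = 74.3% × 165.2 = 123 g

123 g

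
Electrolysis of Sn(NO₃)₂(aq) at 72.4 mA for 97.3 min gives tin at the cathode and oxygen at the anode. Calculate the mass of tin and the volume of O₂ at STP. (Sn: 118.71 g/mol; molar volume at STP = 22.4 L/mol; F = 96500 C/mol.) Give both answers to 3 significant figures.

0.260 g Sn; 0.0245 L O₂

Q = 0.0724 × 5838 = 422.7 C; n(e⁻) = 422.7 / 96500 = 0.004380 mol
Cathode: Sn²⁺ + 2e⁻ → Sn → n(Sn) = 0.004380/2 = 0.002190 mol → 0.260 g
Anode: 2H₂O → O₂ + 4H⁺ + 4e⁻ → n(O₂) = 0.004380/4 = 0.001095 mol → 0.0245 L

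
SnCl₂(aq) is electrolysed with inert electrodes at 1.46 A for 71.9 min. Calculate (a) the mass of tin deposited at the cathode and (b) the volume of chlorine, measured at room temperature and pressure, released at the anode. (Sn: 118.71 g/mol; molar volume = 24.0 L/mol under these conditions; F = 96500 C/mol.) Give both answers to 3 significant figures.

Q = 1.46 × 4314 = 6298 C; n(e⁻) = 6298 / 96500 = 0.06526 mol
Cathode: Sn²⁺ + 2e⁻ → Sn → n(Sn) = 0.06526/2 = 0.03263 mol → 3.87 g
Anode: 2Cl⁻ → Cl₂ + 2e⁻ → n(Cl₂) = 0.06526/2 = 0.03263 mol → 0.783 L

3.87 g Sn; 0.783 L Cl₂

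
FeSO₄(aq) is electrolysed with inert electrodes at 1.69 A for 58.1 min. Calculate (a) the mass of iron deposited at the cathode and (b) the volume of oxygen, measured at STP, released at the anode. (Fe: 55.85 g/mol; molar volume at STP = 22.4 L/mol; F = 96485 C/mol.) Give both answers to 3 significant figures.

1.71 g Fe; 0.342 L O₂

Q = 1.69 × 3486 = 5891 C; n(e⁻) = 5891 / 96485 = 0.06106 mol
Cathode: Fe²⁺ + 2e⁻ → Fe → n(Fe) = 0.06106/2 = 0.03053 mol → 1.71 g
Anode: 2H₂O → O₂ + 4H⁺ + 4e⁻ → n(O₂) = 0.06106/4 = 0.01527 mol → 0.342 L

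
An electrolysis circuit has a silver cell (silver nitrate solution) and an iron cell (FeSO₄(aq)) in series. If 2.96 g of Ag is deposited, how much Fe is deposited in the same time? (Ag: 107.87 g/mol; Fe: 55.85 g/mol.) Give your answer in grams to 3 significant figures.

0.766 g

n(Ag) = 2.96 / 107.87 = 0.02744 mol
Ag⁺ + e⁻ → Ag, so n(e⁻) = 0.02744 mol
In series, the same 0.02744 mol of electrons flows through the second cell.
Fe²⁺ + 2e⁻ → Fe, so n(Fe) = 0.02744 / 2 = 0.01372 mol
m(Fe) = 0.01372 × 55.85 = 0.766 g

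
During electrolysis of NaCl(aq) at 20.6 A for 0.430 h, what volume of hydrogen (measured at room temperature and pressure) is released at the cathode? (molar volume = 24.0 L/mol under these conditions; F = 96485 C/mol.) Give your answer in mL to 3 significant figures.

Q = It = 20.6 × 1548 = 31890 C
n(e⁻) = 31890 / 96485 = 0.3305 mol
2H⁺ + 2e⁻ → H₂, so n(H₂) = 0.3305 / 2 = 0.1653 mol
V = 0.1653 × 24.0 = 3.967 L
= 3970 mL

3970 mL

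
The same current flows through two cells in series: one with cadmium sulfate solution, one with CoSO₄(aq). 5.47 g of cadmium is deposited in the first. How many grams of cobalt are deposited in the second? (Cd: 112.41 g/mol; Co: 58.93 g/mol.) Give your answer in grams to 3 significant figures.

2.87 g

n(Cd) = 5.47 / 112.41 = 0.04866 mol
Cd²⁺ + 2e⁻ → Cd, so n(e⁻) = 2 × 0.04866 = 0.09732 mol
Since the cells are in series, n(e⁻) in the Co cell is also 0.09732 mol.
Co²⁺ + 2e⁻ → Co, so n(Co) = 0.09732 / 2 = 0.04866 mol
m(Co) = 0.04866 × 58.93 = 2.87 g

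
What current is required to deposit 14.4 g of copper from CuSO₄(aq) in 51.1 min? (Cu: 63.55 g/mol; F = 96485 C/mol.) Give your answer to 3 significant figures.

14.3 A

n(Cu) = 14.4 / 63.55 = 0.2266 mol
Cu²⁺ + 2e⁻ → Cu, so n(e⁻) = 2 × 0.2266 = 0.4532 mol
Q = 0.4532 × 96485 = 43730 C
I = Q / t = 43730 / 3066 s = 14.3 A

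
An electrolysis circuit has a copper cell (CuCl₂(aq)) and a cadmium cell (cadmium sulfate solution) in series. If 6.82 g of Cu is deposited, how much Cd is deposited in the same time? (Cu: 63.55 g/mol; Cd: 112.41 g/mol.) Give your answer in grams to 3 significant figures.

n(Cu) = 6.82 / 63.55 = 0.1073 mol
Cu²⁺ + 2e⁻ → Cu, so n(e⁻) = 2 × 0.1073 = 0.2146 mol
Since the cells are in series, n(e⁻) in the Cd cell is also 0.2146 mol.
Cd²⁺ + 2e⁻ → Cd, so n(Cd) = 0.2146 / 2 = 0.1073 mol
m(Cd) = 0.1073 × 112.41 = 12.1 g

12.1 g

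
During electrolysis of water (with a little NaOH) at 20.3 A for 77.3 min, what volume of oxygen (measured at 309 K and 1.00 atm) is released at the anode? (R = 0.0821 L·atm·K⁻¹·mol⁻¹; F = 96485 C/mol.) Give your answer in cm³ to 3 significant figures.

6190 cm³

Q = It = 20.3 × 4638 = 94150 C
n(e⁻) = Q/F = 94150/96485 = 0.9758 mol
2H₂O → O₂ + 4H⁺ + 4e⁻, so n(O₂) = 0.9758 / 4 = 0.2440 mol
V = nRT/P = 0.2440 × 0.0821 × 309 / 1.00 = 6.190 L
= 6190 cm³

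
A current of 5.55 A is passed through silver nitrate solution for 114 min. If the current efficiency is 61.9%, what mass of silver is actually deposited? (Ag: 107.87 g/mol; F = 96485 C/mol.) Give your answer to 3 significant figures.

Q = 5.55 × 6840 = 37960 C
n(e⁻) = 37960 / 96485 = 0.3934 mol
Ag⁺ + e⁻ → Ag, so theoretical m(Ag) = 0.3934 × 107.87 = 42.44 g
Actual mass = 61.9% × 42.44 = 26.3 g

26.3 g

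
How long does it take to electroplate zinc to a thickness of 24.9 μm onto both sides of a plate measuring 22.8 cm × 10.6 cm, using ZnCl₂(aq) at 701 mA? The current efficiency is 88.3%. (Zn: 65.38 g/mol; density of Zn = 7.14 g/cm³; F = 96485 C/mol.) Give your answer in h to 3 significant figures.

11.4 h

Plated area = 2 × 22.8 × 10.6 = 483.4 cm²
Volume = 483.4 × 24.9×10⁻⁴ cm = 1.204 cm³
m(Zn) = 1.204 × 7.14 = 8.597 g
n(Zn) = 8.597 / 65.38 = 0.1315 mol; n(e⁻) = 2 × 0.1315 = 0.2630 mol
Q = 0.2630 × 96485 / 0.883 = 28740 C
t = 28740 / 0.701 = 41000 s = 11.4 h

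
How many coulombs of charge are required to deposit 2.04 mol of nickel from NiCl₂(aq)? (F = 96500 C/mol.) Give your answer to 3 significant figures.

Ni²⁺ + 2e⁻ → Ni, so n(e⁻) = 2 × 2.04 = 4.080 mol
Q = 4.080 × 96500 = 3.937×10^5 C

3.94×10^5 C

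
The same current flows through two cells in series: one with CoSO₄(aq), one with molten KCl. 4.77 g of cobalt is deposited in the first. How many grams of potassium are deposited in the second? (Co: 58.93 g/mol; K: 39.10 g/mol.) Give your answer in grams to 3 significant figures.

6.33 g

n(Co) = 4.77 / 58.93 = 0.08094 mol
Co²⁺ + 2e⁻ → Co, so n(e⁻) = 2 × 0.08094 = 0.1619 mol
In series, the same 0.1619 mol of electrons flows through the second cell.
K⁺ + e⁻ → K, so n(K) = 0.1619 mol
m(K) = 0.1619 × 39.10 = 6.33 g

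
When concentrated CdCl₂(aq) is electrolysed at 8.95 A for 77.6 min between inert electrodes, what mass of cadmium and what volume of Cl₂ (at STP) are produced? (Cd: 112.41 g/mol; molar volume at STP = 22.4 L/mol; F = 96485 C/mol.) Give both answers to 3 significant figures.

24.3 g Cd; 4.84 L Cl₂

Q = 8.95 × 4656 = 41670 C; n(e⁻) = 41670 / 96485 = 0.4319 mol
Cathode: Cd²⁺ + 2e⁻ → Cd → n(Cd) = 0.4319/2 = 0.2160 mol → 24.3 g
Anode: 2Cl⁻ → Cl₂ + 2e⁻ → n(Cl₂) = 0.4319/2 = 0.2160 mol → 4.84 L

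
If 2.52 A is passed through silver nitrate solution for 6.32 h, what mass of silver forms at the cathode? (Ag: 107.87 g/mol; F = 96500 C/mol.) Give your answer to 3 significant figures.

Charge passed = 2.52 × 22752 = 57340 C
n(e⁻) = 57340 / 96500 = 0.5942 mol
Ag⁺ + e⁻ → Ag, so n(Ag) = 0.5942 mol
m = 0.5942 × 107.87 = 64.1 g

64.1 g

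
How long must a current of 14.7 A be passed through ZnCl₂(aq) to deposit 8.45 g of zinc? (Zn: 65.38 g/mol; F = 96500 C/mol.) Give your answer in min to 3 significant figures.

n(Zn) = 8.45 / 65.38 = 0.1292 mol
Zn²⁺ + 2e⁻ → Zn, so n(e⁻) = 2 × 0.1292 = 0.2584 mol
Q = 0.2584 × 96500 = 24940 C
t = Q / I = 24940 / 14.7 = 1697 s = 28.3 min

28.3 min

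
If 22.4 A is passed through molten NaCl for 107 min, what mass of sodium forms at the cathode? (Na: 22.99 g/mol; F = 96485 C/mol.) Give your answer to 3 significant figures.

34.3 g

Charge passed = 22.4 × 6420 = 1.438×10^5 C
n(e⁻) = Q/F = 1.438×10^5/96485 = 1.490 mol
Na⁺ + e⁻ → Na, so n(Na) = 1.490 mol
m = 1.490 × 22.99 = 34.3 g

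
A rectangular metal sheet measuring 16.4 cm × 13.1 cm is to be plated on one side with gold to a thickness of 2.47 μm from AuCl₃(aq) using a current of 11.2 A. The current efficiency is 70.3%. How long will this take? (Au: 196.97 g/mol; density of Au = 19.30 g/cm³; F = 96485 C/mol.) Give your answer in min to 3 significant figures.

3.19 min

Plated area = 16.4 × 13.1 = 214.8 cm²
Volume = 214.8 × 2.47×10⁻⁴ cm = 0.05306 cm³
m(Au) = 0.05306 × 19.30 = 1.024 g
n(Au) = 1.024 / 196.97 = 0.005199 mol; n(e⁻) = 3 × 0.005199 = 0.01560 mol
Q = 0.01560 × 96485 / 0.703 = 2141 C
t = 2141 / 11.2 = 191.2 s = 3.19 min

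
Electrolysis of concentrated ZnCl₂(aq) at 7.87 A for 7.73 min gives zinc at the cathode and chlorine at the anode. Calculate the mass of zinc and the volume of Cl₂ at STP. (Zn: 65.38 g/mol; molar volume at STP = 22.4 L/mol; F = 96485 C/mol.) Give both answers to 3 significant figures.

Q = 7.87 × 463.8 = 3650 C; n(e⁻) = 3650 / 96485 = 0.03783 mol
Cathode: Zn²⁺ + 2e⁻ → Zn → n(Zn) = 0.03783/2 = 0.01892 mol → 1.24 g
Anode: 2Cl⁻ → Cl₂ + 2e⁻ → n(Cl₂) = 0.03783/2 = 0.01892 mol → 0.424 L

1.24 g Zn; 0.424 L Cl₂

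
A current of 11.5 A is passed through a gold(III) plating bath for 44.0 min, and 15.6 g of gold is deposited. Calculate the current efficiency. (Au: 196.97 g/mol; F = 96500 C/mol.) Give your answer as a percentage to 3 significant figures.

75.5%

Q = 11.5 × 2640 = 30360 C
n(e⁻) = 30360 / 96500 = 0.3146 mol
Au³⁺ + 3e⁻ → Au, so theoretical n(Au) = 0.1049 mol → 20.66 g
Efficiency = 15.6 / 20.66 = 0.7551 = 75.5%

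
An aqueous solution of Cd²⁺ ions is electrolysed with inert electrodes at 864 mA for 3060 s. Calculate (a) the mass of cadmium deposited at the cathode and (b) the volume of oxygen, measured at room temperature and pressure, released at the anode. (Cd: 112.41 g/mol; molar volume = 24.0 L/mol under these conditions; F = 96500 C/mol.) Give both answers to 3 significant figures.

1.54 g Cd; 0.164 L O₂

Q = 0.864 × 3060 = 2644 C; n(e⁻) = 2644 / 96500 = 0.02740 mol
Cathode: Cd²⁺ + 2e⁻ → Cd → n(Cd) = 0.02740/2 = 0.01370 mol → 1.54 g
Anode: 2H₂O → O₂ + 4H⁺ + 4e⁻ → n(O₂) = 0.02740/4 = 0.006850 mol → 0.164 L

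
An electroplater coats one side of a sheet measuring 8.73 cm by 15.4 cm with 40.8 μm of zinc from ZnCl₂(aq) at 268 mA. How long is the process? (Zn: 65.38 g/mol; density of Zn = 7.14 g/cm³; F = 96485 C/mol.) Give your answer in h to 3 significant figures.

Plated area = 8.73 × 15.4 = 134.4 cm²
Volume = 134.4 × 40.8×10⁻⁴ cm = 0.5484 cm³
m(Zn) = 0.5484 × 7.14 = 3.916 g
n(Zn) = 3.916 / 65.38 = 0.05990 mol; n(e⁻) = 2 × 0.05990 = 0.1198 mol
Q = 0.1198 × 96485 = 11560 C
t = 11560 / 0.268 = 43130 s = 12.0 h

12.0 h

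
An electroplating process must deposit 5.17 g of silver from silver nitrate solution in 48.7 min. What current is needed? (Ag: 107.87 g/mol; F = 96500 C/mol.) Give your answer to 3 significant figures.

1.58 A

n(Ag) = 5.17 / 107.87 = 0.04793 mol
Ag⁺ + e⁻ → Ag, so n(e⁻) = 0.04793 mol
Q = 0.04793 × 96500 = 4625 C
I = Q / t = 4625 / 2922 s = 1.58 A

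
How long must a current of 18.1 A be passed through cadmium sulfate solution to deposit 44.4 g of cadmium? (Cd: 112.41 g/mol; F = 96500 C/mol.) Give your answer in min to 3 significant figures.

70.2 min

n(Cd) = 44.4 / 112.41 = 0.3950 mol
Cd²⁺ + 2e⁻ → Cd, so n(e⁻) = 2 × 0.3950 = 0.7900 mol
Q = 0.7900 × 96500 = 76240 C
t = Q / I = 76240 / 18.1 = 4212 s = 70.2 min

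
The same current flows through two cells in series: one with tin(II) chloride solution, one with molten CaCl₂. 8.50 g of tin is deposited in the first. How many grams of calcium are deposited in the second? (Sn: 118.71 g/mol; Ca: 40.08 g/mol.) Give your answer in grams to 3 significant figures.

n(Sn) = 8.50 / 118.71 = 0.07160 mol
Sn²⁺ + 2e⁻ → Sn, so n(e⁻) = 2 × 0.07160 = 0.1432 mol
In series, the same 0.1432 mol of electrons flows through the second cell.
Ca²⁺ + 2e⁻ → Ca, so n(Ca) = 0.1432 / 2 = 0.07160 mol
m(Ca) = 0.07160 × 40.08 = 2.87 g

2.87 g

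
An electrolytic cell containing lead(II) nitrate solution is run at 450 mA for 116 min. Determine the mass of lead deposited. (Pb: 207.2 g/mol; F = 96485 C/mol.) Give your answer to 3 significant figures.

3.36 g

Q = It = 0.450 × 6960 = 3132 C
n(e⁻) = 3132 / 96485 = 0.03246 mol
Pb²⁺ + 2e⁻ → Pb, so n(Pb) = 0.03246 / 2 = 0.01623 mol
m = 0.01623 × 207.2 = 3.36 g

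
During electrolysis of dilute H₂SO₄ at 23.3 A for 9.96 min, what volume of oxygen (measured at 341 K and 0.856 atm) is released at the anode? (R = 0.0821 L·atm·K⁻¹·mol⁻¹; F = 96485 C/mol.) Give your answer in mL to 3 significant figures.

1180 mL

Q = 23.3 A × 597.6 s = 13920 C
n(e⁻) = Q/F = 13920/96485 = 0.1443 mol
2H₂O → O₂ + 4H⁺ + 4e⁻, so n(O₂) = 0.1443 / 4 = 0.03608 mol
V = nRT/P = 0.03608 × 0.0821 × 341 / 0.856 = 1.180 L
= 1180 mL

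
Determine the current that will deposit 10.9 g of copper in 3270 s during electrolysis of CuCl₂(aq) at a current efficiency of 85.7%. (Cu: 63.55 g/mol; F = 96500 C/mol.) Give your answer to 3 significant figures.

11.8 A

n(Cu) = 10.9 / 63.55 = 0.1715 mol
Cu²⁺ + 2e⁻ → Cu, so n(e⁻) = 2 × 0.1715 = 0.3430 mol
Q = 0.3430 × 96500 / 0.857 = 38620 C
I = Q / t = 38620 / 3270 s = 11.8 A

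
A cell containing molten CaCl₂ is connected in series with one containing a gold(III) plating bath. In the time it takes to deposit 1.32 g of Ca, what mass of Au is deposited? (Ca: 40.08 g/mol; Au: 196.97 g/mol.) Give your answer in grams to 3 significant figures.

n(Ca) = 1.32 / 40.08 = 0.03293 mol
Ca²⁺ + 2e⁻ → Ca, so n(e⁻) = 2 × 0.03293 = 0.06586 mol
Since the cells are in series, n(e⁻) in the Au cell is also 0.06586 mol.
Au³⁺ + 3e⁻ → Au, so n(Au) = 0.06586 / 3 = 0.02195 mol
m(Au) = 0.02195 × 196.97 = 4.32 g

4.32 g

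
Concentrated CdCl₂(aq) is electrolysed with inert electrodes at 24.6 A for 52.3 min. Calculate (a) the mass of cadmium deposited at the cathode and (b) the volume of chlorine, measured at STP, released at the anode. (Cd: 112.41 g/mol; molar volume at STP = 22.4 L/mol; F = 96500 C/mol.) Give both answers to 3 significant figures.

45.0 g Cd; 8.96 L Cl₂

Q = 24.6 × 3138 = 77190 C; n(e⁻) = 77190 / 96500 = 0.7999 mol
Cathode: Cd²⁺ + 2e⁻ → Cd → n(Cd) = 0.7999/2 = 0.4000 mol → 45.0 g
Anode: 2Cl⁻ → Cl₂ + 2e⁻ → n(Cl₂) = 0.7999/2 = 0.4000 mol → 8.96 L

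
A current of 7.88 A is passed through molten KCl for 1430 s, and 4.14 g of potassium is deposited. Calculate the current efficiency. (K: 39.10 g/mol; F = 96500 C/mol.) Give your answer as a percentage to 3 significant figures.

Q = 7.88 × 1430 = 11270 C
n(e⁻) = 11270 / 96500 = 0.1168 mol
K⁺ + e⁻ → K, so theoretical n(K) = 0.1168 mol → 4.567 g
Efficiency = 4.14 / 4.567 = 0.9065 = 90.7%

90.7%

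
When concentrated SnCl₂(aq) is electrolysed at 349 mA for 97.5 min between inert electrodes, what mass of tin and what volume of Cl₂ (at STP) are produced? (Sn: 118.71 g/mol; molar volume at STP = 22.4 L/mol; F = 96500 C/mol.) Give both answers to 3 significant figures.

Q = 0.349 × 5850 = 2042 C; n(e⁻) = 2042 / 96500 = 0.02116 mol
Cathode: Sn²⁺ + 2e⁻ → Sn → n(Sn) = 0.02116/2 = 0.01058 mol → 1.26 g
Anode: 2Cl⁻ → Cl₂ + 2e⁻ → n(Cl₂) = 0.02116/2 = 0.01058 mol → 0.237 L

1.26 g Sn; 0.237 L Cl₂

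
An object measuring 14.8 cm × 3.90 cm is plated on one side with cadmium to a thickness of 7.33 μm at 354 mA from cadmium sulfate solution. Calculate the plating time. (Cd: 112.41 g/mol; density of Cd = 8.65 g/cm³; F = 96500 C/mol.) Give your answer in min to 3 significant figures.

29.6 min

Plated area = 14.8 × 3.90 = 57.72 cm²
Volume = 57.72 × 7.33×10⁻⁴ cm = 0.04231 cm³
m(Cd) = 0.04231 × 8.65 = 0.3660 g
n(Cd) = 0.3660 / 112.41 = 0.003256 mol; n(e⁻) = 2 × 0.003256 = 0.006512 mol
Q = 0.006512 × 96500 = 628.4 C
t = 628.4 / 0.354 = 1775 s = 29.6 min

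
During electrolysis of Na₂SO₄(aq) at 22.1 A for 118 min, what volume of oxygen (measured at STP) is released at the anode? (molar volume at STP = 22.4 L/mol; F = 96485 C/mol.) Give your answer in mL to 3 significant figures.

Charge passed = 22.1 × 7080 = 1.565×10^5 C
Moles of electrons = 1.565×10^5 / 96485 = 1.622 mol
2H₂O → O₂ + 4H⁺ + 4e⁻, so n(O₂) = 1.622 / 4 = 0.4055 mol
V = 0.4055 × 22.4 = 9.083 L
= 9080 mL

9080 mL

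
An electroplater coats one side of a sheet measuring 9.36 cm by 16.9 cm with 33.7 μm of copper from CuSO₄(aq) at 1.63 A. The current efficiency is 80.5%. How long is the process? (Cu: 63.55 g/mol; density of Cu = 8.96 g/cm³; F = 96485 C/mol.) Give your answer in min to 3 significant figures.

Plated area = 9.36 × 16.9 = 158.2 cm²
Volume = 158.2 × 33.7×10⁻⁴ cm = 0.5331 cm³
m(Cu) = 0.5331 × 8.96 = 4.777 g
n(Cu) = 4.777 / 63.55 = 0.07517 mol; n(e⁻) = 2 × 0.07517 = 0.1503 mol
Q = 0.1503 × 96485 / 0.805 = 18010 C
t = 18010 / 1.63 = 11050 s = 184 min

184 min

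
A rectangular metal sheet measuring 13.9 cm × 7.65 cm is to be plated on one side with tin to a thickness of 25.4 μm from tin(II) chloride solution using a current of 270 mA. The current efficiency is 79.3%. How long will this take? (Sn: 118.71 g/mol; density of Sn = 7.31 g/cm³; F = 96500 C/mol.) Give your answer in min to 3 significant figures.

Plated area = 13.9 × 7.65 = 106.3 cm²
Volume = 106.3 × 25.4×10⁻⁴ cm = 0.2700 cm³
m(Sn) = 0.2700 × 7.31 = 1.974 g
n(Sn) = 1.974 / 118.71 = 0.01663 mol; n(e⁻) = 2 × 0.01663 = 0.03326 mol
Q = 0.03326 × 96500 / 0.793 = 4047 C
t = 4047 / 0.270 = 14990 s = 250 min

250 min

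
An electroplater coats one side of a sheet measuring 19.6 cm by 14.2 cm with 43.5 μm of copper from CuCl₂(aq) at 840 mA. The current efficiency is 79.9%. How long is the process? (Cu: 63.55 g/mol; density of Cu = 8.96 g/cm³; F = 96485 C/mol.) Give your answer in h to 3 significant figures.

Plated area = 19.6 × 14.2 = 278.3 cm²
Volume = 278.3 × 43.5×10⁻⁴ cm = 1.211 cm³
m(Cu) = 1.211 × 8.96 = 10.85 g
n(Cu) = 10.85 / 63.55 = 0.1707 mol; n(e⁻) = 2 × 0.1707 = 0.3414 mol
Q = 0.3414 × 96485 / 0.799 = 41230 C
t = 41230 / 0.840 = 49080 s = 13.6 h

13.6 h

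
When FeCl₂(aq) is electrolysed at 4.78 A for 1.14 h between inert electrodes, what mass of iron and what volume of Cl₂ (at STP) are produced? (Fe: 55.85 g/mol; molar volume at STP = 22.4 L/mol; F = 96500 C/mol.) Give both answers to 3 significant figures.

Q = 4.78 × 4104 = 19620 C; n(e⁻) = 19620 / 96500 = 0.2033 mol
Cathode: Fe²⁺ + 2e⁻ → Fe → n(Fe) = 0.2033/2 = 0.1017 mol → 5.68 g
Anode: 2Cl⁻ → Cl₂ + 2e⁻ → n(Cl₂) = 0.2033/2 = 0.1017 mol → 2.28 L

5.68 g Fe; 2.28 L Cl₂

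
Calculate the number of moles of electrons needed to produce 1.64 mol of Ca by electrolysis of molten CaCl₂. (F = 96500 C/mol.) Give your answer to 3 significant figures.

3.28 mol

Ca²⁺ + 2e⁻ → Ca, so n(e⁻) = 2 × 1.64 = 3.280 mol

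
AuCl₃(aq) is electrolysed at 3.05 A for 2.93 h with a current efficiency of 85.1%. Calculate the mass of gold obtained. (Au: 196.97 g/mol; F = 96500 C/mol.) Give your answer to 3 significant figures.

Q = 3.05 × 10548 = 32170 C
n(e⁻) = 32170 / 96500 = 0.3334 mol
Au³⁺ + 3e⁻ → Au, so theoretical m(Au) = 0.1111 × 196.97 = 21.88 g
Actual mass = 85.1% × 21.88 = 18.6 g

18.6 g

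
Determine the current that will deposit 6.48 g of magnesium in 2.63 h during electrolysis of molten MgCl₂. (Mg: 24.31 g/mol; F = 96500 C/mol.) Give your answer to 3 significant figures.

5.43 A

n(Mg) = 6.48 / 24.31 = 0.2666 mol
Mg²⁺ + 2e⁻ → Mg, so n(e⁻) = 2 × 0.2666 = 0.5332 mol
Q = 0.5332 × 96500 = 51450 C
I = Q / t = 51450 / 9468 s = 5.43 A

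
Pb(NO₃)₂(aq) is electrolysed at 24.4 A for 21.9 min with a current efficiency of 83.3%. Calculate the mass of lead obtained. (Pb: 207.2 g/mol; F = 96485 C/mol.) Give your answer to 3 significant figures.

Q = 24.4 × 1314 = 32060 C
n(e⁻) = 32060 / 96485 = 0.3323 mol
Pb²⁺ + 2e⁻ → Pb, so theoretical m(Pb) = 0.1662 × 207.2 = 34.44 g
Actual mass = 83.3% × 34.44 = 28.7 g

28.7 g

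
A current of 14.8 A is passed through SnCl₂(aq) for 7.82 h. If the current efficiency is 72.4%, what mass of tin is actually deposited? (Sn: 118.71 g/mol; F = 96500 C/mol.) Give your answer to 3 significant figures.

Q = 14.8 × 28152 = 4.166×10^5 C
n(e⁻) = 4.166×10^5 / 96500 = 4.317 mol
Sn²⁺ + 2e⁻ → Sn, so theoretical m(Sn) = 2.159 × 118.71 = 256.3 g
Actual mass = 72.4% × 256.3 = 186 g

186 g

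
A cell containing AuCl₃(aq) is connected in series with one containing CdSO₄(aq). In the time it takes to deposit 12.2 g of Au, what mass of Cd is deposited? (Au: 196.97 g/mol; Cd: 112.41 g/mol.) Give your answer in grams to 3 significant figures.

10.4 g

n(Au) = 12.2 / 196.97 = 0.06194 mol
Au³⁺ + 3e⁻ → Au, so n(e⁻) = 3 × 0.06194 = 0.1858 mol
Same current for the same time ⇒ same n(e⁻) = 0.1858 mol in both cells.
Cd²⁺ + 2e⁻ → Cd, so n(Cd) = 0.1858 / 2 = 0.09290 mol
m(Cd) = 0.09290 × 112.41 = 10.4 g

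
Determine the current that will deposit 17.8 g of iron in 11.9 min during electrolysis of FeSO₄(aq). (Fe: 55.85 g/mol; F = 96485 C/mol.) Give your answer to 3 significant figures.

n(Fe) = 17.8 / 55.85 = 0.3187 mol
Fe²⁺ + 2e⁻ → Fe, so n(e⁻) = 2 × 0.3187 = 0.6374 mol
Q = 0.6374 × 96485 = 61500 C
I = Q / t = 61500 / 714 s = 86.1 A

86.1 A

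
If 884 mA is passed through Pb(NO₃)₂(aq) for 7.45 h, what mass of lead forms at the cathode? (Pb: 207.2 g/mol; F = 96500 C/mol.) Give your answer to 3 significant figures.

Charge passed = 0.884 × 26820 = 23710 C
n(e⁻) = Q/F = 23710/96500 = 0.2457 mol
Pb²⁺ + 2e⁻ → Pb, so n(Pb) = 0.2457 / 2 = 0.1229 mol
m = 0.1229 × 207.2 = 25.5 g

25.5 g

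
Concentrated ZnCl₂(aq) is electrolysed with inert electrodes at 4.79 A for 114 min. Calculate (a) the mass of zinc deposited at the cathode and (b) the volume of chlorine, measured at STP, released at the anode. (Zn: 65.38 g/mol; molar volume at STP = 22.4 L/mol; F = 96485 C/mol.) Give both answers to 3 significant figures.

Q = 4.79 × 6840 = 32760 C; n(e⁻) = 32760 / 96485 = 0.3395 mol
Cathode: Zn²⁺ + 2e⁻ → Zn → n(Zn) = 0.3395/2 = 0.1698 mol → 11.1 g
Anode: 2Cl⁻ → Cl₂ + 2e⁻ → n(Cl₂) = 0.3395/2 = 0.1698 mol → 3.80 L

11.1 g Zn; 3.80 L Cl₂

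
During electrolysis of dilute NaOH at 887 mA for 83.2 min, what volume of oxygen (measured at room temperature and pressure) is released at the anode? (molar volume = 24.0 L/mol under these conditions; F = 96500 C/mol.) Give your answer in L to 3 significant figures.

0.275 L

Charge passed = 0.887 × 4992 = 4428 C
n(e⁻) = 4428 / 96500 = 0.04589 mol
2H₂O → O₂ + 4H⁺ + 4e⁻, so n(O₂) = 0.04589 / 4 = 0.01147 mol
V = 0.01147 × 24.0 = 0.2753 L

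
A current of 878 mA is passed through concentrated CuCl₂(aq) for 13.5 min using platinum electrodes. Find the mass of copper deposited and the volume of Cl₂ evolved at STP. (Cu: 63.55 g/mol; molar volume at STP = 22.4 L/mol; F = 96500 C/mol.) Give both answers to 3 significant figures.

Q = 0.878 × 810 = 711.2 C; n(e⁻) = 711.2 / 96500 = 0.007370 mol
Cathode: Cu²⁺ + 2e⁻ → Cu → n(Cu) = 0.007370/2 = 0.003685 mol → 0.234 g
Anode: 2Cl⁻ → Cl₂ + 2e⁻ → n(Cl₂) = 0.007370/2 = 0.003685 mol → 0.0825 L

0.234 g Cu; 0.0825 L Cl₂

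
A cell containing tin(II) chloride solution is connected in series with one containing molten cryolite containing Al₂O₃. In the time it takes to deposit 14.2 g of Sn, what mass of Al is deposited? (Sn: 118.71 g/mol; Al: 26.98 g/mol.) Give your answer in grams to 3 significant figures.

n(Sn) = 14.2 / 118.71 = 0.1196 mol
Sn²⁺ + 2e⁻ → Sn, so n(e⁻) = 2 × 0.1196 = 0.2392 mol
In series, the same 0.2392 mol of electrons flows through the second cell.
Al³⁺ + 3e⁻ → Al, so n(Al) = 0.2392 / 3 = 0.07973 mol
m(Al) = 0.07973 × 26.98 = 2.15 g

2.15 g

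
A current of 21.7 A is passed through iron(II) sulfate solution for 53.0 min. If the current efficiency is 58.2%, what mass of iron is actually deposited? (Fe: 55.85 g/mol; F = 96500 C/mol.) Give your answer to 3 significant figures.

Q = 21.7 × 3180 = 69010 C
n(e⁻) = 69010 / 96500 = 0.7151 mol
Fe²⁺ + 2e⁻ → Fe, so theoretical m(Fe) = 0.3576 × 55.85 = 19.97 g
Actual mass = 58.2% × 19.97 = 11.6 g

11.6 g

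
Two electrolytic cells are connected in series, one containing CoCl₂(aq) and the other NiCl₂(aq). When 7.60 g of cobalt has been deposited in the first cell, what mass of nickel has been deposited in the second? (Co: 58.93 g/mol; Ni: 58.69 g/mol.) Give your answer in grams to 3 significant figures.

7.57 g

n(Co) = 7.60 / 58.93 = 0.1290 mol
Co²⁺ + 2e⁻ → Co, so n(e⁻) = 2 × 0.1290 = 0.2580 mol
In series, the same 0.2580 mol of electrons flows through the second cell.
Ni²⁺ + 2e⁻ → Ni, so n(Ni) = 0.2580 / 2 = 0.1290 mol
m(Ni) = 0.1290 × 58.69 = 7.57 g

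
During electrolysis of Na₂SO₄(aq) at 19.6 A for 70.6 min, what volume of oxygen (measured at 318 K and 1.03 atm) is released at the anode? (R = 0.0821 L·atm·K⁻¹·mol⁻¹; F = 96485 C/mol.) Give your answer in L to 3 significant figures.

Charge passed = 19.6 × 4236 = 83030 C
Moles of electrons = 83030 / 96485 = 0.8605 mol
2H₂O → O₂ + 4H⁺ + 4e⁻, so n(O₂) = 0.8605 / 4 = 0.2151 mol
V = nRT/P = 0.2151 × 0.0821 × 318 / 1.03 = 5.452 L

5.45 L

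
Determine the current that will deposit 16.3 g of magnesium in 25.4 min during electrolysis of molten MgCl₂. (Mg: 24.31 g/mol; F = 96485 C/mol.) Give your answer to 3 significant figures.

84.9 A

n(Mg) = 16.3 / 24.31 = 0.6705 mol
Mg²⁺ + 2e⁻ → Mg, so n(e⁻) = 2 × 0.6705 = 1.341 mol
Q = 1.341 × 96485 = 1.294×10^5 C
I = Q / t = 1.294×10^5 / 1524 s = 84.9 A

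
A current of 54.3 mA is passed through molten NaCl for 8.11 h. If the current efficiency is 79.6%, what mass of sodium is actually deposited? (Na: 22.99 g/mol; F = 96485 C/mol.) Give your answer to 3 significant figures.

0.301 g

Q = 0.0543 × 29196 = 1585 C
n(e⁻) = 1585 / 96485 = 0.01643 mol
Na⁺ + e⁻ → Na, so theoretical m(Na) = 0.01643 × 22.99 = 0.3777 g
Actual mass = 79.6% × 0.3777 = 0.301 g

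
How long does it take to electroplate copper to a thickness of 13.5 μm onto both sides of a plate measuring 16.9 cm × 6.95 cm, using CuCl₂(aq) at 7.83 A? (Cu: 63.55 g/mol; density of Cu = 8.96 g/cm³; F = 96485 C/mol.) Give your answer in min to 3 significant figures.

Plated area = 2 × 16.9 × 6.95 = 234.9 cm²
Volume = 234.9 × 13.5×10⁻⁴ cm = 0.3171 cm³
m(Cu) = 0.3171 × 8.96 = 2.841 g
n(Cu) = 2.841 / 63.55 = 0.04470 mol; n(e⁻) = 2 × 0.04470 = 0.08940 mol
Q = 0.08940 × 96485 = 8626 C
t = 8626 / 7.83 = 1102 s = 18.4 min

18.4 min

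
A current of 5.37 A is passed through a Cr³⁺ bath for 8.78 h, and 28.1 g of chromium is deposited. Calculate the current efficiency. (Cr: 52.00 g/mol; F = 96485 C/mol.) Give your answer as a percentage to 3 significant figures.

Q = 5.37 × 31608 = 1.697×10^5 C
n(e⁻) = 1.697×10^5 / 96485 = 1.759 mol
Cr³⁺ + 3e⁻ → Cr, so theoretical n(Cr) = 0.5863 mol → 30.49 g
Efficiency = 28.1 / 30.49 = 0.9216 = 92.2%

92.2%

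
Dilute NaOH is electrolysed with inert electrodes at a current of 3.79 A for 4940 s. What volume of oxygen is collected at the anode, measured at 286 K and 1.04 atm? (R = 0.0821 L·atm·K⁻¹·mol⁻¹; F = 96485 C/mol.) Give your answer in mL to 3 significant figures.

Q = It = 3.79 × 4940 = 18720 C
n(e⁻) = Q/F = 18720/96485 = 0.1940 mol
2H₂O → O₂ + 4H⁺ + 4e⁻, so n(O₂) = 0.1940 / 4 = 0.04850 mol
V = nRT/P = 0.04850 × 0.0821 × 286 / 1.04 = 1.095 L
= 1100 mL

1100 mL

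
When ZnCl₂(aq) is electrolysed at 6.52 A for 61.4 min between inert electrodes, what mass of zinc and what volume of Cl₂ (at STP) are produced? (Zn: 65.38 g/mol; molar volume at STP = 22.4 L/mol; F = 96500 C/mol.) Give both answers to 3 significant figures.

Q = 6.52 × 3684 = 24020 C; n(e⁻) = 24020 / 96500 = 0.2489 mol
Cathode: Zn²⁺ + 2e⁻ → Zn → n(Zn) = 0.2489/2 = 0.1245 mol → 8.14 g
Anode: 2Cl⁻ → Cl₂ + 2e⁻ → n(Cl₂) = 0.2489/2 = 0.1245 mol → 2.79 L

8.14 g Zn; 2.79 L Cl₂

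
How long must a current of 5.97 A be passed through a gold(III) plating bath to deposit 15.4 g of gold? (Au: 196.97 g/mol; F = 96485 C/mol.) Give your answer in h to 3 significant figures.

n(Au) = 15.4 / 196.97 = 0.07818 mol
Au³⁺ + 3e⁻ → Au, so n(e⁻) = 3 × 0.07818 = 0.2345 mol
Q = 0.2345 × 96485 = 22630 C
t = Q / I = 22630 / 5.97 = 3791 s = 1.05 h

1.05 h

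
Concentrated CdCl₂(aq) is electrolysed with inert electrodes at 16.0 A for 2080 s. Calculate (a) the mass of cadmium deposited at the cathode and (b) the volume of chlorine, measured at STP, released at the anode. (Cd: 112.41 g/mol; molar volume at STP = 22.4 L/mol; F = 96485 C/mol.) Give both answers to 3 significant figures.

Q = 16.0 × 2080 = 33280 C; n(e⁻) = 33280 / 96485 = 0.3449 mol
Cathode: Cd²⁺ + 2e⁻ → Cd → n(Cd) = 0.3449/2 = 0.1725 mol → 19.4 g
Anode: 2Cl⁻ → Cl₂ + 2e⁻ → n(Cl₂) = 0.3449/2 = 0.1725 mol → 3.86 L

19.4 g Cd; 3.86 L Cl₂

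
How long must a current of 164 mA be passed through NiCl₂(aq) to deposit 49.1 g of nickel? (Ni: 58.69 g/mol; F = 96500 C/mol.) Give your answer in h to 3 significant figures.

273 h

n(Ni) = 49.1 / 58.69 = 0.8366 mol
Ni²⁺ + 2e⁻ → Ni, so n(e⁻) = 2 × 0.8366 = 1.673 mol
Q = 1.673 × 96500 = 1.614×10^5 C
t = Q / I = 1.614×10^5 / 0.164 = 9.841×10^5 s = 273 h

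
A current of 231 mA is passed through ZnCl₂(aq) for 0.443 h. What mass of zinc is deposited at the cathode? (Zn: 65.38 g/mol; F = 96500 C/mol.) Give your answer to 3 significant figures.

Charge passed = 0.231 × 1594.8 = 368.4 C
n(e⁻) = 368.4 / 96500 = 0.003818 mol
Zn²⁺ + 2e⁻ → Zn, so n(Zn) = 0.003818 / 2 = 0.001909 mol
m = 0.001909 × 65.38 = 0.125 g

0.125 g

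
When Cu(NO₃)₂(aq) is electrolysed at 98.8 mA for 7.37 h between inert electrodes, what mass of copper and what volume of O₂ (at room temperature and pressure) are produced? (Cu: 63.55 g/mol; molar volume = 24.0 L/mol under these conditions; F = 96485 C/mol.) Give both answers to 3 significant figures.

0.863 g Cu; 0.163 L O₂

Q = 0.0988 × 26532 = 2621 C; n(e⁻) = 2621 / 96485 = 0.02716 mol
Cathode: Cu²⁺ + 2e⁻ → Cu → n(Cu) = 0.02716/2 = 0.01358 mol → 0.863 g
Anode: 2H₂O → O₂ + 4H⁺ + 4e⁻ → n(O₂) = 0.02716/4 = 0.006790 mol → 0.163 L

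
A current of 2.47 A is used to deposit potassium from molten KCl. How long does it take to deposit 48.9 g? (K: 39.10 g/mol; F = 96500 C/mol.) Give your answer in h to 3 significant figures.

n(K) = 48.9 / 39.10 = 1.251 mol
K⁺ + e⁻ → K, so n(e⁻) = 1.251 mol
Q = 1.251 × 96500 = 1.207×10^5 C
t = Q / I = 1.207×10^5 / 2.47 = 48870 s = 13.6 h

13.6 h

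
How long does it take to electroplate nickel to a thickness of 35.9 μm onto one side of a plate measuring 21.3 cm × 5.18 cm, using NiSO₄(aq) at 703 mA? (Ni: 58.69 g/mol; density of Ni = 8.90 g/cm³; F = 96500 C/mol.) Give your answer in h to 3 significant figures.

Plated area = 21.3 × 5.18 = 110.3 cm²
Volume = 110.3 × 35.9×10⁻⁴ cm = 0.3960 cm³
m(Ni) = 0.3960 × 8.90 = 3.524 g
n(Ni) = 3.524 / 58.69 = 0.06004 mol; n(e⁻) = 2 × 0.06004 = 0.1201 mol
Q = 0.1201 × 96500 = 11590 C
t = 11590 / 0.703 = 16490 s = 4.58 h

4.58 h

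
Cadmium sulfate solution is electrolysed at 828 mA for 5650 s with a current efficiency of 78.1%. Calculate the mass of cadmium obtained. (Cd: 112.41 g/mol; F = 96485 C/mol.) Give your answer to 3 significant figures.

Q = 0.828 × 5650 = 4678 C
n(e⁻) = 4678 / 96485 = 0.04848 mol
Cd²⁺ + 2e⁻ → Cd, so theoretical m(Cd) = 0.02424 × 112.41 = 2.725 g
Actual mass = 78.1% × 2.725 = 2.13 g

2.13 g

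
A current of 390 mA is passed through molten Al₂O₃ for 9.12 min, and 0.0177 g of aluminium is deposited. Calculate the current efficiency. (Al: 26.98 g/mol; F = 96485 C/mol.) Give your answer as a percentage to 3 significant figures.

Q = 0.390 × 547.2 = 213.4 C
n(e⁻) = 213.4 / 96485 = 0.002212 mol
Al³⁺ + 3e⁻ → Al, so theoretical n(Al) = 7.373×10^-4 mol → 0.01989 g
Efficiency = 0.0177 / 0.01989 = 0.8899 = 89.0%

89.0%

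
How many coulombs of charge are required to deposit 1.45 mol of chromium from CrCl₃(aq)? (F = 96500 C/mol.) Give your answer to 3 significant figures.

4.20×10^5 C

Cr³⁺ + 3e⁻ → Cr, so n(e⁻) = 3 × 1.45 = 4.350 mol
Q = 4.350 × 96500 = 4.198×10^5 C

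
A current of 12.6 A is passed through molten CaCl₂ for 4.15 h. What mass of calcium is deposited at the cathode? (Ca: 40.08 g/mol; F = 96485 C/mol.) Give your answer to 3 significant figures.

Charge passed = 12.6 × 14940 = 1.882×10^5 C
n(e⁻) = 1.882×10^5 / 96485 = 1.951 mol
Ca²⁺ + 2e⁻ → Ca, so n(Ca) = 1.951 / 2 = 0.9755 mol
m = 0.9755 × 40.08 = 39.1 g

39.1 g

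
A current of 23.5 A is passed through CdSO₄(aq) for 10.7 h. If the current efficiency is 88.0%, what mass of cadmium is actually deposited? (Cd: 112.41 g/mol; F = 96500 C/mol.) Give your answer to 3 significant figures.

Q = 23.5 × 38520 = 9.052×10^5 C
n(e⁻) = 9.052×10^5 / 96500 = 9.380 mol
Cd²⁺ + 2e⁻ → Cd, so theoretical m(Cd) = 4.690 × 112.41 = 527.2 g
Actual mass = 88.0% × 527.2 = 464 g

464 g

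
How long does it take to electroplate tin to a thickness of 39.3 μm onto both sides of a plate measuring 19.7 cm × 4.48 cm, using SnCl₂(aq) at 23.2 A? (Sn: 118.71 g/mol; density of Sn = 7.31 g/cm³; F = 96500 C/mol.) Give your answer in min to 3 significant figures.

Plated area = 2 × 19.7 × 4.48 = 176.5 cm²
Volume = 176.5 × 39.3×10⁻⁴ cm = 0.6936 cm³
m(Sn) = 0.6936 × 7.31 = 5.070 g
n(Sn) = 5.070 / 118.71 = 0.04271 mol; n(e⁻) = 2 × 0.04271 = 0.08542 mol
Q = 0.08542 × 96500 = 8243 C
t = 8243 / 23.2 = 355.3 s = 5.92 min

5.92 min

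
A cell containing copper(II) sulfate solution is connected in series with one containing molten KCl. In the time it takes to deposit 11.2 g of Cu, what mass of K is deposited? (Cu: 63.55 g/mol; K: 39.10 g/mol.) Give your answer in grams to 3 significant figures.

13.8 g

n(Cu) = 11.2 / 63.55 = 0.1762 mol
Cu²⁺ + 2e⁻ → Cu, so n(e⁻) = 2 × 0.1762 = 0.3524 mol
Since the cells are in series, n(e⁻) in the K cell is also 0.3524 mol.
K⁺ + e⁻ → K, so n(K) = 0.3524 mol
m(K) = 0.3524 × 39.10 = 13.8 g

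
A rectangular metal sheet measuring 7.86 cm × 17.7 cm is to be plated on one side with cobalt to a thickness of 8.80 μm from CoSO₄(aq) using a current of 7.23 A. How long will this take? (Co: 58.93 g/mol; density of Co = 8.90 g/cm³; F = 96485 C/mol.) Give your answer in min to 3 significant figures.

Plated area = 7.86 × 17.7 = 139.1 cm²
Volume = 139.1 × 8.80×10⁻⁴ cm = 0.1224 cm³
m(Co) = 0.1224 × 8.90 = 1.089 g
n(Co) = 1.089 / 58.93 = 0.01848 mol; n(e⁻) = 2 × 0.01848 = 0.03696 mol
Q = 0.03696 × 96485 = 3566 C
t = 3566 / 7.23 = 493.2 s = 8.22 min

8.22 min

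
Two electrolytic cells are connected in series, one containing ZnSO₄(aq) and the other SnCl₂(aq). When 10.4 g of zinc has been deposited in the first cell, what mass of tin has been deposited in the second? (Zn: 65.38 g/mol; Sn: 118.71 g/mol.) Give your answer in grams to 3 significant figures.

n(Zn) = 10.4 / 65.38 = 0.1591 mol
Zn²⁺ + 2e⁻ → Zn, so n(e⁻) = 2 × 0.1591 = 0.3182 mol
Same current for the same time ⇒ same n(e⁻) = 0.3182 mol in both cells.
Sn²⁺ + 2e⁻ → Sn, so n(Sn) = 0.3182 / 2 = 0.1591 mol
m(Sn) = 0.1591 × 118.71 = 18.9 g

18.9 g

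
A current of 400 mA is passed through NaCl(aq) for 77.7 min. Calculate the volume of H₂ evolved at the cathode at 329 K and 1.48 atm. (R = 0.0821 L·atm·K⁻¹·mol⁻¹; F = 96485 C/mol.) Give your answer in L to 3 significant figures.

Charge passed = 0.400 × 4662 = 1865 C
n(e⁻) = 1865 / 96485 = 0.01933 mol
2H⁺ + 2e⁻ → H₂, so n(H₂) = 0.01933 / 2 = 0.009665 mol
V = nRT/P = 0.009665 × 0.0821 × 329 / 1.48 = 0.1764 L

0.176 L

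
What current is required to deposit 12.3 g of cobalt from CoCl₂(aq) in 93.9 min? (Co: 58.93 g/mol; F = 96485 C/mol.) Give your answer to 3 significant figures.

n(Co) = 12.3 / 58.93 = 0.2087 mol
Co²⁺ + 2e⁻ → Co, so n(e⁻) = 2 × 0.2087 = 0.4174 mol
Q = 0.4174 × 96485 = 40270 C
I = Q / t = 40270 / 5634 s = 7.15 A

7.15 A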